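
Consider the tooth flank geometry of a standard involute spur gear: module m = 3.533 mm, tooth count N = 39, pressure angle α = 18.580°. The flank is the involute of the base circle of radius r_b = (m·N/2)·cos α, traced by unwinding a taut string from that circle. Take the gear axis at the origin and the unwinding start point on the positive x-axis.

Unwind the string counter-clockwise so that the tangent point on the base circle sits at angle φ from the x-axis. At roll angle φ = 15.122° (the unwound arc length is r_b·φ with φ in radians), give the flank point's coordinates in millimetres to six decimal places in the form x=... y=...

pitch radius r_p = m·N/2 = 3.533·39/2 = 68.893500
base radius r_b = r_p·cos α = 68.893500·cos 18.580° = 65.302749
roll angle φ = 15.122° = 0.26392869 rad
x = r_b·(cos φ + φ·sin φ) = 65.302749·(0.96537253 + 0.26392869·0.26087520) = 67.537735
y = r_b·(sin φ − φ·cos φ) = 65.302749·(0.26087520 − 0.26392869·0.96537253) = 0.397413

x=67.537735 y=0.397413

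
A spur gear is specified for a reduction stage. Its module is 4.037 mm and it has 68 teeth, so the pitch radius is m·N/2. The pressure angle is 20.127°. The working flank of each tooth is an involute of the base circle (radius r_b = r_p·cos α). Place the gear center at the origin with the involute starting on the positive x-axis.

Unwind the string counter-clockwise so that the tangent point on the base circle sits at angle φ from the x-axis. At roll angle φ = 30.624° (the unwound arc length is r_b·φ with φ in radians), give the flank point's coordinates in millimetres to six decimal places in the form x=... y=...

x=145.990524 y=6.373978

pitch radius r_p = m·N/2 = 4.037·68/2 = 137.258000
base radius r_b = r_p·cos α = 137.258000·cos 20.127° = 128.875956
roll angle φ = 30.624° = 0.53448963 rad
x = r_b·(cos φ + φ·sin φ) = 128.875956·(0.86052872 + 0.53448963·0.50940192) = 145.990524
y = r_b·(sin φ − φ·cos φ) = 128.875956·(0.50940192 − 0.53448963·0.86052872) = 6.373978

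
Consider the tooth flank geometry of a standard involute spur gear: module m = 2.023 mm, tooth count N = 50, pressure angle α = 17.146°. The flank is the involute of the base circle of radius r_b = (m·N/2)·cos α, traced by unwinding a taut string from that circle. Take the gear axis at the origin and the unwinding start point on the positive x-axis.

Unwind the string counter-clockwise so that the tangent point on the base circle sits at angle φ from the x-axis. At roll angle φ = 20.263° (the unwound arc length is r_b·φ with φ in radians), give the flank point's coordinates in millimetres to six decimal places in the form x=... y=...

pitch radius r_p = m·N/2 = 2.023·50/2 = 50.575000
base radius r_b = r_p·cos α = 50.575000·cos 17.146° = 48.327277
roll angle φ = 20.263° = 0.35365607 rad
x = r_b·(cos φ + φ·sin φ) = 48.327277·(0.93811278 + 0.35365607·0.34632992) = 51.255642
y = r_b·(sin φ − φ·cos φ) = 48.327277·(0.34632992 − 0.35365607·0.93811278) = 0.703676

x=51.255642 y=0.703676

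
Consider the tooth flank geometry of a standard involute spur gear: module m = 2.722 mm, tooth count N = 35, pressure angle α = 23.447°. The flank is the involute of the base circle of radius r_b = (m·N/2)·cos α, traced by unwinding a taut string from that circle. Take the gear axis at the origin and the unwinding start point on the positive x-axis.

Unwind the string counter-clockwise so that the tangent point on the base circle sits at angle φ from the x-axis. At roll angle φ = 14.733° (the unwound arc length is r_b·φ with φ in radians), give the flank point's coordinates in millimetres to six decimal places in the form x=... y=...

x=45.122706 y=0.246042

pitch radius r_p = m·N/2 = 2.722·35/2 = 47.635000
base radius r_b = r_p·cos α = 47.635000·cos 23.447° = 43.701708
roll angle φ = 14.733° = 0.25713936 rad
x = r_b·(cos φ + φ·sin φ) = 43.701708·(0.96712144 + 0.25713936·0.25431501) = 45.122706
y = r_b·(sin φ − φ·cos φ) = 43.701708·(0.25431501 − 0.25713936·0.96712144) = 0.246042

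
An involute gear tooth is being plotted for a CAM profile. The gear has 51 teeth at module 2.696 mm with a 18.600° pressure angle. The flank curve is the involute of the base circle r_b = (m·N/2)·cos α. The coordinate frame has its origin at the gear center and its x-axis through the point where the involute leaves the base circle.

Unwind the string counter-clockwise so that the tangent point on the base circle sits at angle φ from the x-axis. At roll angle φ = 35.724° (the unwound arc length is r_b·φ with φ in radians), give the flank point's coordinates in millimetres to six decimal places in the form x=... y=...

x=76.617670 y=5.062618

pitch radius r_p = m·N/2 = 2.696·51/2 = 68.748000
base radius r_b = r_p·cos α = 68.748000·cos 18.600° = 65.157183
roll angle φ = 35.724° = 0.62350142 rad
x = r_b·(cos φ + φ·sin φ) = 65.157183·(0.81183902 + 0.62350142·0.58388132) = 76.617670
y = r_b·(sin φ − φ·cos φ) = 65.157183·(0.58388132 − 0.62350142·0.81183902) = 5.062618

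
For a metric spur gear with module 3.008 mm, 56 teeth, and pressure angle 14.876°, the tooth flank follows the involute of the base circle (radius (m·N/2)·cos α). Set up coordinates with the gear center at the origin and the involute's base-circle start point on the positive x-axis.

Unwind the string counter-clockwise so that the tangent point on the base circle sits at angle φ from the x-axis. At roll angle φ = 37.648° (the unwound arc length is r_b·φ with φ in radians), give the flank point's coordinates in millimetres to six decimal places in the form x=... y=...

x=97.122069 y=7.370533

pitch radius r_p = m·N/2 = 3.008·56/2 = 84.224000
base radius r_b = r_p·cos α = 84.224000·cos 14.876° = 81.401123
roll angle φ = 37.648° = 0.65708156 rad
x = r_b·(cos φ + φ·sin φ) = 81.401123·(0.79177821 + 0.65708156·0.61080870) = 97.122069
y = r_b·(sin φ − φ·cos φ) = 81.401123·(0.61080870 − 0.65708156·0.79177821) = 7.370533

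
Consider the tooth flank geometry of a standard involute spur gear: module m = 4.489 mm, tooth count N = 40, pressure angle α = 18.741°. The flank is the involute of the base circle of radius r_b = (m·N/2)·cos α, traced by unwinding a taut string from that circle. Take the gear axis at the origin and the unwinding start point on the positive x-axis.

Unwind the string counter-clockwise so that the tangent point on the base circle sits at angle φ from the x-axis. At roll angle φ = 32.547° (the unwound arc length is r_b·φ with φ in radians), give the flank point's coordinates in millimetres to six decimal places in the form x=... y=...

x=97.650274 y=5.029042

pitch radius r_p = m·N/2 = 4.489·40/2 = 89.780000
base radius r_b = r_p·cos α = 89.780000·cos 18.741° = 85.019919
roll angle φ = 32.547° = 0.56805231 rad
x = r_b·(cos φ + φ·sin φ) = 85.019919·(0.84295041 + 0.56805231·0.53799127) = 97.650274
y = r_b·(sin φ − φ·cos φ) = 85.019919·(0.53799127 − 0.56805231·0.84295041) = 5.029042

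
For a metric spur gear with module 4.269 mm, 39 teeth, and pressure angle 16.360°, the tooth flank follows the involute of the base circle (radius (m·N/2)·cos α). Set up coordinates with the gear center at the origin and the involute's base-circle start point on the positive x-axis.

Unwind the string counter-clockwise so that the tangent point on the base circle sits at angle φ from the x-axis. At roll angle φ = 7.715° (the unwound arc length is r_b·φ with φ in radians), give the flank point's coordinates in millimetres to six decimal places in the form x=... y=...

pitch radius r_p = m·N/2 = 4.269·39/2 = 83.245500
base radius r_b = r_p·cos α = 83.245500·cos 16.360° = 79.874961
roll angle φ = 7.715° = 0.13465215 rad
x = r_b·(cos φ + φ·sin φ) = 79.874961·(0.99094809 + 0.13465215·0.13424562) = 80.595796
y = r_b·(sin φ − φ·cos φ) = 79.874961·(0.13424562 − 0.13465215·0.99094809) = 0.064885

x=80.595796 y=0.064885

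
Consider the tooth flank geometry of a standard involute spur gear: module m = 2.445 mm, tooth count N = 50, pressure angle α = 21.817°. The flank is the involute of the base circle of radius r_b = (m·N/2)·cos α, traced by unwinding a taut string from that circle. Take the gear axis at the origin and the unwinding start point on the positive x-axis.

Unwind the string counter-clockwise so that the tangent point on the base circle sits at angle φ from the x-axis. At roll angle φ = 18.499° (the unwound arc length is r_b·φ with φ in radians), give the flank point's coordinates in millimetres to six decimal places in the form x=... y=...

pitch radius r_p = m·N/2 = 2.445·50/2 = 61.125000
base radius r_b = r_p·cos α = 61.125000·cos 21.817° = 56.746958
roll angle φ = 18.499° = 0.32286846 rad
x = r_b·(cos φ + φ·sin φ) = 56.746958·(0.94832919 + 0.32286846·0.31728810) = 59.628088
y = r_b·(sin φ − φ·cos φ) = 56.746958·(0.31728810 − 0.32286846·0.94832919) = 0.630034

x=59.628088 y=0.630034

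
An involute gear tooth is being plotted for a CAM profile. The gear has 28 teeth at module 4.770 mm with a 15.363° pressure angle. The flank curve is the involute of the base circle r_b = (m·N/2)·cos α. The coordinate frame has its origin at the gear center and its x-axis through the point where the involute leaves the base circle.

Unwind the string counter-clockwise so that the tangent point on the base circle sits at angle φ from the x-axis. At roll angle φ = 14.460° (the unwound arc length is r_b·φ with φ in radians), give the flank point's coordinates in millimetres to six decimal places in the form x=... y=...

pitch radius r_p = m·N/2 = 4.770·28/2 = 66.780000
base radius r_b = r_p·cos α = 66.780000·cos 15.363° = 64.393730
roll angle φ = 14.460° = 0.25237461 rad
x = r_b·(cos φ + φ·sin φ) = 64.393730·(0.96832220 + 0.25237461·0.24970405) = 66.411904
y = r_b·(sin φ − φ·cos φ) = 64.393730·(0.24970405 − 0.25237461·0.96832220) = 0.342839

x=66.411904 y=0.342839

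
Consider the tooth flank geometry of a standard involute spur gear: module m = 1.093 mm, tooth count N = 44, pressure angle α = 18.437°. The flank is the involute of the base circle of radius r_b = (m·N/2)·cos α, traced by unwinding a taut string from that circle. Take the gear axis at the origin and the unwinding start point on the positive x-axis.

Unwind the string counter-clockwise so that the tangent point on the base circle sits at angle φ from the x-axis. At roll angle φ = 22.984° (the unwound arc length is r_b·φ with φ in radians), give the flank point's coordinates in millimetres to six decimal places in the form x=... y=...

pitch radius r_p = m·N/2 = 1.093·44/2 = 24.046000
base radius r_b = r_p·cos α = 24.046000·cos 18.437° = 22.811766
roll angle φ = 22.984° = 0.40114648 rad
x = r_b·(cos φ + φ·sin φ) = 22.811766·(0.92061393 + 0.40114648·0.39047406) = 24.574003
y = r_b·(sin φ − φ·cos φ) = 22.811766·(0.39047406 − 0.40114648·0.92061393) = 0.482994

x=24.574003 y=0.482994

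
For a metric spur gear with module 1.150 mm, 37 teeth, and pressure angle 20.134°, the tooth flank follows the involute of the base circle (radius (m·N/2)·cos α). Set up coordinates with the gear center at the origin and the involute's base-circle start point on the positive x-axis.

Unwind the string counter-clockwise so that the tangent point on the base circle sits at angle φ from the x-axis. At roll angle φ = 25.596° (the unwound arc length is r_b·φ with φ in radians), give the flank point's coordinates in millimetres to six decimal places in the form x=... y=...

x=21.869749 y=0.581861

pitch radius r_p = m·N/2 = 1.150·37/2 = 21.275000
base radius r_b = r_p·cos α = 21.275000·cos 20.134° = 19.974888
roll angle φ = 25.596° = 0.44673448 rad
x = r_b·(cos φ + φ·sin φ) = 19.974888·(0.90186269 + 0.44673448·0.43202279) = 21.869749
y = r_b·(sin φ − φ·cos φ) = 19.974888·(0.43202279 − 0.44673448·0.90186269) = 0.581861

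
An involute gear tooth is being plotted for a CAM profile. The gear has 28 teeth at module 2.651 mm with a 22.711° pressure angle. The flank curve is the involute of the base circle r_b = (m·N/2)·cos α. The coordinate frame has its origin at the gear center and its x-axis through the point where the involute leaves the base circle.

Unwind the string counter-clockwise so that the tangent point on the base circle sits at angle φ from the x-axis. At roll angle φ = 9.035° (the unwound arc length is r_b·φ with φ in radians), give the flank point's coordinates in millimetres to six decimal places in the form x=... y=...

x=34.659351 y=0.044638

pitch radius r_p = m·N/2 = 2.651·28/2 = 37.114000
base radius r_b = r_p·cos α = 37.114000·cos 22.711° = 34.236328
roll angle φ = 9.035° = 0.15769050 rad
x = r_b·(cos φ + φ·sin φ) = 34.236328·(0.98759260 + 0.15769050·0.15703778) = 34.659351
y = r_b·(sin φ − φ·cos φ) = 34.236328·(0.15703778 − 0.15769050·0.98759260) = 0.044638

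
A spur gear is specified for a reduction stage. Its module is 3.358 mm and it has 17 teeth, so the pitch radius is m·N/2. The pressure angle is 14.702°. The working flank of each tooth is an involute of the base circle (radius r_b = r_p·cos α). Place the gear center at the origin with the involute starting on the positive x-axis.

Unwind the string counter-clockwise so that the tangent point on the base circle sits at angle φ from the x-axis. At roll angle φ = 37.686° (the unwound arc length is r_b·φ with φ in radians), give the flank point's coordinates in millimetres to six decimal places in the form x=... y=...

x=32.950005 y=2.507188

pitch radius r_p = m·N/2 = 3.358·17/2 = 28.543000
base radius r_b = r_p·cos α = 28.543000·cos 14.702° = 27.608471
roll angle φ = 37.686° = 0.65774478 rad
x = r_b·(cos φ + φ·sin φ) = 27.608471·(0.79137293 + 0.65774478·0.61133369) = 32.950005
y = r_b·(sin φ − φ·cos φ) = 27.608471·(0.61133369 − 0.65774478·0.79137293) = 2.507188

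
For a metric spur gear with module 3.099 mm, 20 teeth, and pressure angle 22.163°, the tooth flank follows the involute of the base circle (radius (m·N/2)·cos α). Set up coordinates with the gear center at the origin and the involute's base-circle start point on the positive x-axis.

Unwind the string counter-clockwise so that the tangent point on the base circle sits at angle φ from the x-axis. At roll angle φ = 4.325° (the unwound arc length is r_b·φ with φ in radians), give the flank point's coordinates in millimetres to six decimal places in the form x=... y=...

x=28.781936 y=0.004113

pitch radius r_p = m·N/2 = 3.099·20/2 = 30.990000
base radius r_b = r_p·cos α = 30.990000·cos 22.163° = 28.700285
roll angle φ = 4.325° = 0.07548549 rad
x = r_b·(cos φ + φ·sin φ) = 28.700285·(0.99715232 + 0.07548549·0.07541382) = 28.781936
y = r_b·(sin φ − φ·cos φ) = 28.700285·(0.07541382 − 0.07548549·0.99715232) = 0.004113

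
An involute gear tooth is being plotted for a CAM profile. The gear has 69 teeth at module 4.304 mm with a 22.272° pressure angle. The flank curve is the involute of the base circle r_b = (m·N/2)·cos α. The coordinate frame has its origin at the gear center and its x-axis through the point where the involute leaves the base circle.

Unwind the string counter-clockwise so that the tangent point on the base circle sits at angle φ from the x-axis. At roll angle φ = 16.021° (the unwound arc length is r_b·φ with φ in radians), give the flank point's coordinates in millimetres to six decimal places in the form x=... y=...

x=142.677346 y=0.993571

pitch radius r_p = m·N/2 = 4.304·69/2 = 148.488000
base radius r_b = r_p·cos α = 148.488000·cos 22.272° = 137.410059
roll angle φ = 16.021° = 0.27961920 rad
x = r_b·(cos φ + φ·sin φ) = 137.410059·(0.96116061 + 0.27961920·0.27598966) = 142.677346
y = r_b·(sin φ − φ·cos φ) = 137.410059·(0.27598966 − 0.27961920·0.96116061) = 0.993571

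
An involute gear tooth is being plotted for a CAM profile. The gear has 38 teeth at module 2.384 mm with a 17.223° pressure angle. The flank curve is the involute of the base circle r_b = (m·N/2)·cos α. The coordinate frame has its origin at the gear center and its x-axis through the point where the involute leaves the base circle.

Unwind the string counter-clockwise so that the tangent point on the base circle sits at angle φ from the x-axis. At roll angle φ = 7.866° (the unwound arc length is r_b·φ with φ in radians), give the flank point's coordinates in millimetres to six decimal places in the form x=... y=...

pitch radius r_p = m·N/2 = 2.384·38/2 = 45.296000
base radius r_b = r_p·cos α = 45.296000·cos 17.223° = 43.264908
roll angle φ = 7.866° = 0.13728760 rad
x = r_b·(cos φ + φ·sin φ) = 43.264908·(0.99059085 + 0.13728760·0.13685674) = 43.670715
y = r_b·(sin φ − φ·cos φ) = 43.264908·(0.13685674 − 0.13728760·0.99059085) = 0.037247

x=43.670715 y=0.037247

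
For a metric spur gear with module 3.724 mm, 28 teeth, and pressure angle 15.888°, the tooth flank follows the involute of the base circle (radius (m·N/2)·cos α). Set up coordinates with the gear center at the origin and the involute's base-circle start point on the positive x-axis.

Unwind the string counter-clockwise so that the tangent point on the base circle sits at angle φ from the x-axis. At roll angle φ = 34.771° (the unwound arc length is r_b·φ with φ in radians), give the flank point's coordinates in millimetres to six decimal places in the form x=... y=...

x=58.545204 y=3.600017

pitch radius r_p = m·N/2 = 3.724·28/2 = 52.136000
base radius r_b = r_p·cos α = 52.136000·cos 15.888° = 50.144335
roll angle φ = 34.771° = 0.60686843 rad
x = r_b·(cos φ + φ·sin φ) = 50.144335·(0.82143797 + 0.60686843·0.57029787) = 58.545204
y = r_b·(sin φ − φ·cos φ) = 50.144335·(0.57029787 − 0.60686843·0.82143797) = 3.600017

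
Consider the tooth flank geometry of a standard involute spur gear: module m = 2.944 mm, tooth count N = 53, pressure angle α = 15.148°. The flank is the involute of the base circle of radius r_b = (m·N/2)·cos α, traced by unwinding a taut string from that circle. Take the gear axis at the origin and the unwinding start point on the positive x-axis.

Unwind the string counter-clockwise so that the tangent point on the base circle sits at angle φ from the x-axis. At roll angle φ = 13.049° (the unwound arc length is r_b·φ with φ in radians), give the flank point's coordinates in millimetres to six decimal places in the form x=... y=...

x=77.233018 y=0.294994

pitch radius r_p = m·N/2 = 2.944·53/2 = 78.016000
base radius r_b = r_p·cos α = 78.016000·cos 15.148° = 75.305260
roll angle φ = 13.049° = 0.22774801 rad
x = r_b·(cos φ + φ·sin φ) = 75.305260·(0.97417733 + 0.22774801·0.22578426) = 77.233018
y = r_b·(sin φ − φ·cos φ) = 75.305260·(0.22578426 − 0.22774801·0.97417733) = 0.294994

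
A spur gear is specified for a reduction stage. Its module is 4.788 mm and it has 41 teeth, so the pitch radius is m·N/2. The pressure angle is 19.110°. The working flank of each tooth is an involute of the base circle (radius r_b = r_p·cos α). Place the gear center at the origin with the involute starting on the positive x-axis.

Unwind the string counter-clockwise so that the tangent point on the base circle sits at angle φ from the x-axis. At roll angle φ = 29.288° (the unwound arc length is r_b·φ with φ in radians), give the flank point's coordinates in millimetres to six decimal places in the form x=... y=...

pitch radius r_p = m·N/2 = 4.788·41/2 = 98.154000
base radius r_b = r_p·cos α = 98.154000·cos 19.110° = 92.744909
roll angle φ = 29.288° = 0.51117203 rad
x = r_b·(cos φ + φ·sin φ) = 92.744909·(0.87217175 + 0.51117203·0.48919980) = 104.081768
y = r_b·(sin φ − φ·cos φ) = 92.744909·(0.48919980 − 0.51117203·0.87217175) = 4.022346

x=104.081768 y=4.022346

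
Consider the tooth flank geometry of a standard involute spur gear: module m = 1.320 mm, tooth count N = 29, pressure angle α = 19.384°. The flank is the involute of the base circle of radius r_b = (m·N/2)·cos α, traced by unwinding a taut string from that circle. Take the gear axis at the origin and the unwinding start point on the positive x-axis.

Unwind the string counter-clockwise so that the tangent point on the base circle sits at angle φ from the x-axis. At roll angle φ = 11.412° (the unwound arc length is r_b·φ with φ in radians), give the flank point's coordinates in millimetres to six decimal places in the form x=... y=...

x=18.409648 y=0.047366

pitch radius r_p = m·N/2 = 1.320·29/2 = 19.140000
base radius r_b = r_p·cos α = 19.140000·cos 19.384° = 18.055056
roll angle φ = 11.412° = 0.19917697 rad
x = r_b·(cos φ + φ·sin φ) = 18.055056·(0.98022976 + 0.19917697·0.19786264) = 18.409648
y = r_b·(sin φ − φ·cos φ) = 18.055056·(0.19786264 − 0.19917697·0.98022976) = 0.047366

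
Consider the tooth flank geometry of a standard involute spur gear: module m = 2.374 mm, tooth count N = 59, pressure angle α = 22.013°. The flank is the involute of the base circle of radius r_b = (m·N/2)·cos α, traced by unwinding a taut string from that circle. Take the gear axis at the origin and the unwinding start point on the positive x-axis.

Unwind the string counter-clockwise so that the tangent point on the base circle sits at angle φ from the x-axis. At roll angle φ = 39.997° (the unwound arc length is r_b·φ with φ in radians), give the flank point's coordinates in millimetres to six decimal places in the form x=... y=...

x=78.871790 y=7.009847

pitch radius r_p = m·N/2 = 2.374·59/2 = 70.033000
base radius r_b = r_p·cos α = 70.033000·cos 22.013° = 64.927513
roll angle φ = 39.997° = 0.69807934 rad
x = r_b·(cos φ + φ·sin φ) = 64.927513·(0.76607810 + 0.69807934·0.64274750) = 78.871790
y = r_b·(sin φ − φ·cos φ) = 64.927513·(0.64274750 − 0.69807934·0.76607810) = 7.009847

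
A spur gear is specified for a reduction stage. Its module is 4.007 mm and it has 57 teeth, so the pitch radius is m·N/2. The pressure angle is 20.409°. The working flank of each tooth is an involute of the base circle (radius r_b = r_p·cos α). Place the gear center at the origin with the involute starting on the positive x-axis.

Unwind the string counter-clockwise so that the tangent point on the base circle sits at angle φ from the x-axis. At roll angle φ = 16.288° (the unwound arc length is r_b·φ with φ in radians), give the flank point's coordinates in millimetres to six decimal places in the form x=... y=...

x=111.268728 y=0.813035

pitch radius r_p = m·N/2 = 4.007·57/2 = 114.199500
base radius r_b = r_p·cos α = 114.199500·cos 20.409° = 107.030880
roll angle φ = 16.288° = 0.28427923 rad
x = r_b·(cos φ + φ·sin φ) = 107.030880·(0.95986405 + 0.28427923·0.28046568) = 111.268728
y = r_b·(sin φ − φ·cos φ) = 107.030880·(0.28046568 − 0.28427923·0.95986405) = 0.813035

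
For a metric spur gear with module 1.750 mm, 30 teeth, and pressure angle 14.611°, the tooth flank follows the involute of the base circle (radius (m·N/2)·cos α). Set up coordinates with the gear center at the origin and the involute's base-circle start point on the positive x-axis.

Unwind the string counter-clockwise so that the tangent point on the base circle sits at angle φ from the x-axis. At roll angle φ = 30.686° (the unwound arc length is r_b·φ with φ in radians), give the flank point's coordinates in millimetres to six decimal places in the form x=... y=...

x=28.786980 y=1.263792

pitch radius r_p = m·N/2 = 1.750·30/2 = 26.250000
base radius r_b = r_p·cos α = 26.250000·cos 14.611° = 25.401095
roll angle φ = 30.686° = 0.53557173 rad
x = r_b·(cos φ + φ·sin φ) = 25.401095·(0.85997700 + 0.53557173·0.51033280) = 28.786980
y = r_b·(sin φ − φ·cos φ) = 25.401095·(0.51033280 − 0.53557173·0.85997700) = 1.263792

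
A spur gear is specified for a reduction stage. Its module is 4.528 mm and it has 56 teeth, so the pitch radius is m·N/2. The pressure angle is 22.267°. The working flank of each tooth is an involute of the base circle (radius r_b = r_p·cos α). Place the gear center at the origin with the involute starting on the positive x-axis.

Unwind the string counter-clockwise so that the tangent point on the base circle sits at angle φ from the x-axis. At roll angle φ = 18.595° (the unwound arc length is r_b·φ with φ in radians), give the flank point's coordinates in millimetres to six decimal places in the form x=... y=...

x=123.346805 y=1.322895

pitch radius r_p = m·N/2 = 4.528·56/2 = 126.784000
base radius r_b = r_p·cos α = 126.784000·cos 22.267° = 117.329478
roll angle φ = 18.595° = 0.32454397 rad
x = r_b·(cos φ + φ·sin φ) = 117.329478·(0.94779624 + 0.32454397·0.31887660) = 123.346805
y = r_b·(sin φ − φ·cos φ) = 117.329478·(0.31887660 − 0.32454397·0.94779624) = 1.322895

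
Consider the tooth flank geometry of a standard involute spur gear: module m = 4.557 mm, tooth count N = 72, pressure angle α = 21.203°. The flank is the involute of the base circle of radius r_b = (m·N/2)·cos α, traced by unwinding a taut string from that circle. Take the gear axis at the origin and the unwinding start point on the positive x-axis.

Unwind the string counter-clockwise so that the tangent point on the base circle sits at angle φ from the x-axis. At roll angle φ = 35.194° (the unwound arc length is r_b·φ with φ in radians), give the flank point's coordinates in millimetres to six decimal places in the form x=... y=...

x=179.135032 y=11.375769

pitch radius r_p = m·N/2 = 4.557·72/2 = 164.052000
base radius r_b = r_p·cos α = 164.052000·cos 21.203° = 152.946478
roll angle φ = 35.194° = 0.61425118 rad
x = r_b·(cos φ + φ·sin φ) = 152.946478·(0.81720526 + 0.61425118·0.57634674) = 179.135032
y = r_b·(sin φ − φ·cos φ) = 152.946478·(0.57634674 − 0.61425118·0.81720526) = 11.375769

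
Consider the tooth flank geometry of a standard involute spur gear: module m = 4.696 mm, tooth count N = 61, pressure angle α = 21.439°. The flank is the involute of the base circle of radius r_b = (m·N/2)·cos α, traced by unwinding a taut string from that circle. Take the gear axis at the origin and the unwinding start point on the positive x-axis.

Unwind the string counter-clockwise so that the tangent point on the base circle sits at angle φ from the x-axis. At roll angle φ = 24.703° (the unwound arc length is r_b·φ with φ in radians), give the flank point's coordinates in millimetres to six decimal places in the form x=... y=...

x=145.138888 y=3.495852

pitch radius r_p = m·N/2 = 4.696·61/2 = 143.228000
base radius r_b = r_p·cos α = 143.228000·cos 21.439° = 133.317659
roll angle φ = 24.703° = 0.43114869 rad
x = r_b·(cos φ + φ·sin φ) = 133.317659·(0.90848630 + 0.43114869·0.41791464) = 145.138888
y = r_b·(sin φ − φ·cos φ) = 133.317659·(0.41791464 − 0.43114869·0.90848630) = 3.495852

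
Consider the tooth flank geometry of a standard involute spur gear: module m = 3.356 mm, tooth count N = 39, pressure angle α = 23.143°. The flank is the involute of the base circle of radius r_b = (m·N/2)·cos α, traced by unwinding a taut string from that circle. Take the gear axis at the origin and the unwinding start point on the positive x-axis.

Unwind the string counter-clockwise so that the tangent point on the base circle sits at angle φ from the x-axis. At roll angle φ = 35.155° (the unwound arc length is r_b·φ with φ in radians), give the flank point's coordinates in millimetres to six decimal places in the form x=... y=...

pitch radius r_p = m·N/2 = 3.356·39/2 = 65.442000
base radius r_b = r_p·cos α = 65.442000·cos 23.143° = 60.175672
roll angle φ = 35.155° = 0.61357050 rad
x = r_b·(cos φ + φ·sin φ) = 60.175672·(0.81759738 + 0.61357050·0.57579035) = 70.458813
y = r_b·(sin φ − φ·cos φ) = 60.175672·(0.57579035 − 0.61357050·0.81759738) = 4.461227

x=70.458813 y=4.461227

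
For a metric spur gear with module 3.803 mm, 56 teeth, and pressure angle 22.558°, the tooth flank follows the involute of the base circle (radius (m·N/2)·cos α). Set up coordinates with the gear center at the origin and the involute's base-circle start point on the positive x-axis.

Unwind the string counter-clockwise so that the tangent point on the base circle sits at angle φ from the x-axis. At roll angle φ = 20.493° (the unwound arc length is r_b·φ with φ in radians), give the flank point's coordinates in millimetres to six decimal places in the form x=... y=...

x=104.427381 y=1.480740

pitch radius r_p = m·N/2 = 3.803·56/2 = 106.484000
base radius r_b = r_p·cos α = 106.484000·cos 22.558° = 98.337087
roll angle φ = 20.493° = 0.35767032 rad
x = r_b·(cos φ + φ·sin φ) = 98.337087·(0.93671497 + 0.35767032·0.35009294) = 104.427381
y = r_b·(sin φ − φ·cos φ) = 98.337087·(0.35009294 − 0.35767032·0.93671497) = 1.480740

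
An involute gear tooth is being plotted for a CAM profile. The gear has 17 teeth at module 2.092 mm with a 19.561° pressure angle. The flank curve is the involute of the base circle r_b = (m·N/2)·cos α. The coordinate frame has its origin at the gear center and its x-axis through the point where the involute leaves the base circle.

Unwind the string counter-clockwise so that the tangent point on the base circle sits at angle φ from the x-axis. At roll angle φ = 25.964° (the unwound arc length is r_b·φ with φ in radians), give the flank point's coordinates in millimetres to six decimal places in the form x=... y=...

x=18.388809 y=0.509148

pitch radius r_p = m·N/2 = 2.092·17/2 = 17.782000
base radius r_b = r_p·cos α = 17.782000·cos 19.561° = 16.755722
roll angle φ = 25.964° = 0.45315729 rad
x = r_b·(cos φ + φ·sin φ) = 16.755722·(0.89906931 + 0.45315729·0.43780633) = 18.388809
y = r_b·(sin φ − φ·cos φ) = 16.755722·(0.43780633 − 0.45315729·0.89906931) = 0.509148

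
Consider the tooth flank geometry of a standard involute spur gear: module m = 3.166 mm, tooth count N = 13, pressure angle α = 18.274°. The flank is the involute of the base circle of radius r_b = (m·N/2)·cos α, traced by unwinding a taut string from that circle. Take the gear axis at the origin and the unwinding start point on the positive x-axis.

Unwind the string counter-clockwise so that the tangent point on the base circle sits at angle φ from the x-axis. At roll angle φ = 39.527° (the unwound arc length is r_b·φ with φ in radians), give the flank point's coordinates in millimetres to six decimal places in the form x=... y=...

x=23.652438 y=2.038594

pitch radius r_p = m·N/2 = 3.166·13/2 = 20.579000
base radius r_b = r_p·cos α = 20.579000·cos 18.274° = 19.541157
roll angle φ = 39.527° = 0.68987629 rad
x = r_b·(cos φ + φ·sin φ) = 19.541157·(0.77132475 + 0.68987629·0.63644177) = 23.652438
y = r_b·(sin φ − φ·cos φ) = 19.541157·(0.63644177 − 0.68987629·0.77132475) = 2.038594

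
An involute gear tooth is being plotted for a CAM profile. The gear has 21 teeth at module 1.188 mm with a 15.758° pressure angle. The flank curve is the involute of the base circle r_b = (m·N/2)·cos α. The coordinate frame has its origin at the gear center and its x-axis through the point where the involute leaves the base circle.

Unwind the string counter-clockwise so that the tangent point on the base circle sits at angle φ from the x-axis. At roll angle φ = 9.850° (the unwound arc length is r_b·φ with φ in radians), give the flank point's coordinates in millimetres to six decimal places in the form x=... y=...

pitch radius r_p = m·N/2 = 1.188·21/2 = 12.474000
base radius r_b = r_p·cos α = 12.474000·cos 15.758° = 12.005194
roll angle φ = 9.850° = 0.17191493 rad
x = r_b·(cos φ + φ·sin φ) = 12.005194·(0.98525899 + 0.17191493·0.17106936) = 12.181290
y = r_b·(sin φ − φ·cos φ) = 12.005194·(0.17106936 − 0.17191493·0.98525899) = 0.020272

x=12.181290 y=0.020272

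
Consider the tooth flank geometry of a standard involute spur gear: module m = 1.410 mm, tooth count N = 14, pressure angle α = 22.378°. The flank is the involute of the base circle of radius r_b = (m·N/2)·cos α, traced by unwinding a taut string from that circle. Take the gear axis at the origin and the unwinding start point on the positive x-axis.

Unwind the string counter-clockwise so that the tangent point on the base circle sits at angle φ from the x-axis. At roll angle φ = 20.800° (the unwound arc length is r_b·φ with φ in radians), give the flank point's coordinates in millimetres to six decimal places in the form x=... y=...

pitch radius r_p = m·N/2 = 1.410·14/2 = 9.870000
base radius r_b = r_p·cos α = 9.870000·cos 22.378° = 9.126713
roll angle φ = 20.800° = 0.36302848 rad
x = r_b·(cos φ + φ·sin φ) = 9.126713·(0.93482568 + 0.36302848·0.35510696) = 9.708446
y = r_b·(sin φ − φ·cos φ) = 9.126713·(0.35510696 − 0.36302848·0.93482568) = 0.143642

x=9.708446 y=0.143642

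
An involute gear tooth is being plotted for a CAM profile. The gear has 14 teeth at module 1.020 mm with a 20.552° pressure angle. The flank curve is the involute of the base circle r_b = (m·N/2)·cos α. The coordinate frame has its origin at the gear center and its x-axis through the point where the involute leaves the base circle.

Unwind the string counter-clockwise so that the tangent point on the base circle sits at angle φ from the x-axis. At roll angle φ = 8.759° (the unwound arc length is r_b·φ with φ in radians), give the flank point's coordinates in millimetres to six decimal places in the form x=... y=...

x=6.763233 y=0.007943

pitch radius r_p = m·N/2 = 1.020·14/2 = 7.140000
base radius r_b = r_p·cos α = 7.140000·cos 20.552° = 6.685567
roll angle φ = 8.759° = 0.15287339 rad
x = r_b·(cos φ + φ·sin φ) = 6.685567·(0.98833760 + 0.15287339·0.15227864) = 6.763233
y = r_b·(sin φ − φ·cos φ) = 6.685567·(0.15227864 − 0.15287339·0.98833760) = 0.007943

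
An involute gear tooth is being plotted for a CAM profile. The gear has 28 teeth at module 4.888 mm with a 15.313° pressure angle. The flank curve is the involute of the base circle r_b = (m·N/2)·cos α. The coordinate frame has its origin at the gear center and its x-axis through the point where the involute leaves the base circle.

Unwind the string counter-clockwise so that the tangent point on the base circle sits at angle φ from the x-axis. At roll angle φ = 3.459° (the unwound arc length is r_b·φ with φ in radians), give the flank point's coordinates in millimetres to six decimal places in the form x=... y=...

x=66.122663 y=0.004839

pitch radius r_p = m·N/2 = 4.888·28/2 = 68.432000
base radius r_b = r_p·cos α = 68.432000·cos 15.313° = 66.002494
roll angle φ = 3.459° = 0.06037094 rad
x = r_b·(cos φ + φ·sin φ) = 66.002494·(0.99817823 + 0.06037094·0.06033427) = 66.122663
y = r_b·(sin φ − φ·cos φ) = 66.002494·(0.06033427 − 0.06037094·0.99817823) = 0.004839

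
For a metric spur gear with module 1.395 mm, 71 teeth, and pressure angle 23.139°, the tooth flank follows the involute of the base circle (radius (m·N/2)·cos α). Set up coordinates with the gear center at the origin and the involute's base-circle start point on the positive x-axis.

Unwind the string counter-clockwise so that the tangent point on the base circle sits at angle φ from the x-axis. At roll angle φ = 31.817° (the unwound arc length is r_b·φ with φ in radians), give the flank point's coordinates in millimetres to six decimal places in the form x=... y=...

pitch radius r_p = m·N/2 = 1.395·71/2 = 49.522500
base radius r_b = r_p·cos α = 49.522500·cos 23.139° = 45.538624
roll angle φ = 31.817° = 0.55531141 rad
x = r_b·(cos φ + φ·sin φ) = 45.538624·(0.84973630 + 0.55531141·0.52720794) = 52.027919
y = r_b·(sin φ − φ·cos φ) = 45.538624·(0.52720794 − 0.55531141·0.84973630) = 2.520093

x=52.027919 y=2.520093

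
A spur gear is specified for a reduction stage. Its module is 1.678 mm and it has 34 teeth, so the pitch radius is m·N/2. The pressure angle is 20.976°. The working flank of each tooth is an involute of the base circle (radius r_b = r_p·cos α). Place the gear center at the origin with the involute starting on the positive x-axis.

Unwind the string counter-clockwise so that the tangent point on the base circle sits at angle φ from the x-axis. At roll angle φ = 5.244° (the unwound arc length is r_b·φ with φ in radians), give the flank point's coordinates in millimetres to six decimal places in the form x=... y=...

x=26.746923 y=0.006801

pitch radius r_p = m·N/2 = 1.678·34/2 = 28.526000
base radius r_b = r_p·cos α = 28.526000·cos 20.976° = 26.635595
roll angle φ = 5.244° = 0.09152507 rad
x = r_b·(cos φ + φ·sin φ) = 26.635595·(0.99581450 + 0.09152507·0.09139734) = 26.746923
y = r_b·(sin φ − φ·cos φ) = 26.635595·(0.09139734 − 0.09152507·0.99581450) = 0.006801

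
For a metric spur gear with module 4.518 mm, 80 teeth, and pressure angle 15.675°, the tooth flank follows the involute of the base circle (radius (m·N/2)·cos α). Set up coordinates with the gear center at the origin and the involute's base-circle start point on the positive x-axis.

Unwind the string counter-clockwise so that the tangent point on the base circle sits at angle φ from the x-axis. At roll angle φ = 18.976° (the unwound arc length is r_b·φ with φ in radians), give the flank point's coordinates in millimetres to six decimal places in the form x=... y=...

x=183.281784 y=2.084012

pitch radius r_p = m·N/2 = 4.518·80/2 = 180.720000
base radius r_b = r_p·cos α = 180.720000·cos 15.675° = 173.998974
roll angle φ = 18.976° = 0.33119368 rad
x = r_b·(cos φ + φ·sin φ) = 173.998974·(0.94565487 + 0.33119368·0.32517207) = 183.281784
y = r_b·(sin φ − φ·cos φ) = 173.998974·(0.32517207 − 0.33119368·0.94565487) = 2.084012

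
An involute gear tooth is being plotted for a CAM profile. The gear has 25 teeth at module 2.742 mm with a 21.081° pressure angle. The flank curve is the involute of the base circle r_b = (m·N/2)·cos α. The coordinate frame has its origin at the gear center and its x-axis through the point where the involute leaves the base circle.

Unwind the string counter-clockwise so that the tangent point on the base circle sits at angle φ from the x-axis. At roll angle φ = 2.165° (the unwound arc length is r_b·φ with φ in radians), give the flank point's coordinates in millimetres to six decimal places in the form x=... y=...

pitch radius r_p = m·N/2 = 2.742·25/2 = 34.275000
base radius r_b = r_p·cos α = 34.275000·cos 21.081° = 31.981072
roll angle φ = 2.165° = 0.03778638 rad
x = r_b·(cos φ + φ·sin φ) = 31.981072·(0.99928618 + 0.03778638·0.03777739) = 32.003896
y = r_b·(sin φ − φ·cos φ) = 31.981072·(0.03777739 − 0.03778638·0.99928618) = 0.000575

x=32.003896 y=0.000575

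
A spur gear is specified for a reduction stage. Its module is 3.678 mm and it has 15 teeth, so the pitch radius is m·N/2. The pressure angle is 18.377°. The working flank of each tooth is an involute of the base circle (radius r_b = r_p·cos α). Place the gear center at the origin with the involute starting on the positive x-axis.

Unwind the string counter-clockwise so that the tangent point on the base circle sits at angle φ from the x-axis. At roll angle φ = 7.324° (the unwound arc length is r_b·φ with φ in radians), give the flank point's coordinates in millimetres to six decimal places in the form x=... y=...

pitch radius r_p = m·N/2 = 3.678·15/2 = 27.585000
base radius r_b = r_p·cos α = 27.585000·cos 18.377° = 26.178238
roll angle φ = 7.324° = 0.12782791 rad
x = r_b·(cos φ + φ·sin φ) = 26.178238·(0.99184113 + 0.12782791·0.12748008) = 26.391241
y = r_b·(sin φ − φ·cos φ) = 26.178238·(0.12748008 − 0.12782791·0.99184113) = 0.018196

x=26.391241 y=0.018196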